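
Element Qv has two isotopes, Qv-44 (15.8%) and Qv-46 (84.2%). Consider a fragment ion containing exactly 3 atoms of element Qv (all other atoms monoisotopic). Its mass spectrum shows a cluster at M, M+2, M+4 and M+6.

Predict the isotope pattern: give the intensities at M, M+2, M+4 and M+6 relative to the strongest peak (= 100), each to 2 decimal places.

Each Qv atom is independently Qv-44 (p = 0.158) or Qv-46 (q = 0.842); the cluster is the binomial expansion (p + q)^3.
P(M) = 0.158^3 = 0.003944
P(M+2) = 3 × 0.158^2 × 0.842^1 = 0.063059
P(M+4) = 3 × 0.158^1 × 0.842^2 = 0.336049
P(M+6) = 0.842^3 = 0.596948
The M+6 peak is largest (0.596948); scaling to 100 gives 0.66 : 10.56 : 56.29 : 100.00.

0.66 : 10.56 : 56.29 : 100.00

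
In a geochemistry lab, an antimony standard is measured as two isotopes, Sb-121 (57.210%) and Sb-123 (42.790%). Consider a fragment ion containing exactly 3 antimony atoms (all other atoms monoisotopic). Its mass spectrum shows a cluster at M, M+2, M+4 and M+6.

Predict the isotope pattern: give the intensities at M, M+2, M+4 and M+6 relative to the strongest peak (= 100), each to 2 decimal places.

44.57 : 100.00 : 74.79 : 18.65

Expanding (0.57210 + 0.42790)^3:
P(M) = 0.57210^3 = 0.187247
P(M+2) = 3 × 0.57210^2 × 0.42790^1 = 0.420153
P(M+4) = 3 × 0.57210^1 × 0.42790^2 = 0.314252
P(M+6) = 0.42790^3 = 0.078348
The M+2 peak is largest (0.420153); scaling to 100 gives 44.57 : 100.00 : 74.79 : 18.65.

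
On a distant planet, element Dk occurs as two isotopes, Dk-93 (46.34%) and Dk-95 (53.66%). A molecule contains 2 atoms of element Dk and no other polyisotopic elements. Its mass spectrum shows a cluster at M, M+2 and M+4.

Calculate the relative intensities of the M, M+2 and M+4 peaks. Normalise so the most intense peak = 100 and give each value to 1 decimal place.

43.2 : 100.0 : 57.9

Expanding (0.4634 + 0.5366)^2:
P(M) = 0.4634^2 = 0.214740
P(M+2) = 2 × 0.4634^1 × 0.5366^1 = 0.497321
P(M+4) = 0.5366^2 = 0.287940
The M+2 peak is largest (0.497321); scaling to 100 gives 43.2 : 100.0 : 57.9.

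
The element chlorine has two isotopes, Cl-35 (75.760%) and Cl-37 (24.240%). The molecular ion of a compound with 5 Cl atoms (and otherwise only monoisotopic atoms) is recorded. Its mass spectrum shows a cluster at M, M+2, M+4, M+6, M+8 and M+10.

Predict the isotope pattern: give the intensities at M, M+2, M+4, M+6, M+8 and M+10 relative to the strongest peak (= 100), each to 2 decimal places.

62.51 : 100.00 : 63.99 : 20.47 : 3.28 : 0.21

Each Cl atom is independently Cl-35 (p = 0.75760) or Cl-37 (q = 0.24240); the cluster is the binomial expansion (p + q)^5.
P(M) = 0.75760^5 = 0.249574
P(M+2) = 5 × 0.75760^4 × 0.24240^1 = 0.399266
P(M+4) = 10 × 0.75760^3 × 0.24240^2 = 0.255497
P(M+6) = 10 × 0.75760^2 × 0.24240^3 = 0.081748
P(M+8) = 5 × 0.75760^1 × 0.24240^4 = 0.013078
P(M+10) = 0.24240^5 = 0.000837
The M+2 peak is largest (0.399266); scaling to 100 gives 62.51 : 100.00 : 63.99 : 20.47 : 3.28 : 0.21.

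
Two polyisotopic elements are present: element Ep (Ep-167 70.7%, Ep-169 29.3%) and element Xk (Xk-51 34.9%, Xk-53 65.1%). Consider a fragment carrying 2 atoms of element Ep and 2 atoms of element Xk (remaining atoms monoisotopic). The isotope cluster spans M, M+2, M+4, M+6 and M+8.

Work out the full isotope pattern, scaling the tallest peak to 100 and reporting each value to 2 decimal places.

14.83 : 67.61 : 100.00 : 52.27 : 8.86

Element Ep pattern (n=2): 0.499849 : 0.414302 : 0.085849
Element Xk pattern (n=2): 0.121801 : 0.454398 : 0.423801
Convolve the two distributions (both contribute in 2-u steps):
  M: 0.499849×0.121801 = 0.060882
  M+2: 0.499849×0.454398 + 0.414302×0.121801 = 0.277593
  M+4: 0.499849×0.423801 + 0.414302×0.454398 + 0.085849×0.121801 = 0.410551
  M+6: 0.414302×0.423801 + 0.085849×0.454398 = 0.214591
  M+8: 0.085849×0.423801 = 0.036383
Scale to base peak (0.410551) = 100: 14.83 : 67.61 : 100.00 : 52.27 : 8.86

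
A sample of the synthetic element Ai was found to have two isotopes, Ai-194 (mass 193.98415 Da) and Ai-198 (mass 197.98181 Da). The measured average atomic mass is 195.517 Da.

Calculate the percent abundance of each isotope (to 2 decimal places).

Ai-194: 61.66%, Ai-198: 38.34%

Let x be the fractional abundance of Ai-194; then Ai-198 has abundance 1 − x.
193.98415·x + 197.98181·(1 − x) = 195.517
(193.98415 − 197.98181)·x = 195.517 − 197.98181
x = -2.46481 / -3.99766 = 0.61656 → 61.66% Ai-194, 38.34% Ai-198.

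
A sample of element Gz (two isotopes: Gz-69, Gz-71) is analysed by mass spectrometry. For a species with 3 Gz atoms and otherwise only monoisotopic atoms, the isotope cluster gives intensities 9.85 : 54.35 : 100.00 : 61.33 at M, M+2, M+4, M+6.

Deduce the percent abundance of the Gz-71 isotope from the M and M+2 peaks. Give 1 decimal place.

Let p = fractional abundance of Gz-69. I(M+2)/I(M) = [C(3,1)·p^2·(1−p)] / p^3 = 3·(1−p)/p = 54.35/9.85 = 5.5178
(1−p)/p = 5.5178/3 = 1.8393  ⇒  p = 1/(1 + 1.8393) = 0.3522
Gz-69: 35.2%, Gz-71: 64.8%.

64.8%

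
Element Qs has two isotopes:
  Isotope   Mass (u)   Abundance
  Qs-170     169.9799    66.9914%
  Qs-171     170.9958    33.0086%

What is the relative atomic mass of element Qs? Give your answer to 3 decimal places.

The abundance-weighted mean is 0.669914 × 169.9799 + 0.330086 × 170.9958
= 113.87191 + 56.44332 = 170.31523 u

170.315 u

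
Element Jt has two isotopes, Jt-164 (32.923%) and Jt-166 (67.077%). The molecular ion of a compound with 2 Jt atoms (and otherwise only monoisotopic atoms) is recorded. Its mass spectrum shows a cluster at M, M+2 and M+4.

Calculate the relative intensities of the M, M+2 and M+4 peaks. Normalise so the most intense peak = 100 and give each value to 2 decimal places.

24.09 : 98.16 : 100.00

The 2 Jt atoms are independent, so intensities follow the terms of (0.32923 + 0.67077)^2.
P(M) = 0.32923^2 = 0.108392
P(M+2) = 2 × 0.32923^1 × 0.67077^1 = 0.441675
P(M+4) = 0.67077^2 = 0.449932
The M+4 peak is largest (0.449932); scaling to 100 gives 24.09 : 98.16 : 100.00.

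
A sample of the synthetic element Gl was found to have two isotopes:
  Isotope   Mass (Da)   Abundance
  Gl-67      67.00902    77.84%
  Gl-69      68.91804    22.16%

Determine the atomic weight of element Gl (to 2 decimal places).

Ar = Σ fᵢ·mᵢ = 0.7784 × 67.00902 + 0.2216 × 68.91804
= 52.159821 + 15.272238 = 67.432059 Da

67.43 Da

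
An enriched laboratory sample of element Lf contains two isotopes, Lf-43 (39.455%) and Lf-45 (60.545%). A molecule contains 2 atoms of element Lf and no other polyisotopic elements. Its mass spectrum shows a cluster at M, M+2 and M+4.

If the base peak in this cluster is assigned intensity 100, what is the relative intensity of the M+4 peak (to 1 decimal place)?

76.7

Term probabilities: M 0.1557, M+2 0.4778, M+4 0.3666. Base peak = M+2.
P(M+2) = C(2,1) × 0.39455^1 × 0.60545^1 = 2 × 0.39455 × 0.60545 = 0.477761 (base)
P(M+4) = C(2,2) × 0.39455^0 × 0.60545^2 = 1 × 1.0000 × 0.3665697 = 0.366570
Relative intensity = 0.366570 / 0.477761 × 100 = 76.7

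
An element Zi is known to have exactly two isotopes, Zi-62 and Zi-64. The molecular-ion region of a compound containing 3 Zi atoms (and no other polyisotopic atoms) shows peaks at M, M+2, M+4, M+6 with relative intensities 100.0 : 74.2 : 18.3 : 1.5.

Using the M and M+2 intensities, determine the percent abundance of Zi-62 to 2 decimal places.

Let p = fractional abundance of Zi-62. I(M+2)/I(M) = [C(3,1)·p^2·(1−p)] / p^3 = 3·(1−p)/p = 74.2/100.0 = 0.7420
(1−p)/p = 0.7420/3 = 0.2473  ⇒  p = 1/(1 + 0.2473) = 0.8017
Zi-62: 80.17%, Zi-64: 19.83%.

80.17%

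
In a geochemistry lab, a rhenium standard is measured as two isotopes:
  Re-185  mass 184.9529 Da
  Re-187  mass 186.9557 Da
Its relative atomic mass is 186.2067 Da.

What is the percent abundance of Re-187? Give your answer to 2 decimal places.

Writing the weighted mean with unknown fraction x of Re-185:
184.9529·x + 186.9557·(1 − x) = 186.2067
(184.9529 − 186.9557)·x = 186.2067 − 186.9557
x = -0.7490 / -2.0028 = 0.37398 → 37.40% Re-185, 62.60% Re-187.

62.60%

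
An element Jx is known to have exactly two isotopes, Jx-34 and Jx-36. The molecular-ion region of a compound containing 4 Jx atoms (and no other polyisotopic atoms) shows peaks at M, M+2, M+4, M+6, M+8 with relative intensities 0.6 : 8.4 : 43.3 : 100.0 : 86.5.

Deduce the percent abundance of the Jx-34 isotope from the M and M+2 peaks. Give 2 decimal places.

If p is the fraction of Jx that is Jx-34, then I(M+2)/I(M) = [C(4,1)·p^3·(1−p)] / p^4 = 4·(1−p)/p = 8.4/0.6 = 14.0000
(1−p)/p = 14.0000/4 = 3.5000  ⇒  p = 1/(1 + 3.5000) = 0.2222
Jx-34: 22.22%, Jx-36: 77.78%.

22.22%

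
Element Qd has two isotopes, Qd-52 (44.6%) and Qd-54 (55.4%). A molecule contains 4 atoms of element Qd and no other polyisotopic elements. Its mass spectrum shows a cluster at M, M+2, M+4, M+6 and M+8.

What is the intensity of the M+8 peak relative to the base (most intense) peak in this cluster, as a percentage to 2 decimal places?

Binomial terms of (0.446 + 0.554)^4: M 0.0396, M+2 0.1966, M+4 0.3663, M+6 0.3033, M+8 0.0942 → M+4 is the base peak.
P(M+4) = C(4,2) × 0.446^2 × 0.554^2 = 6 × 0.198916 × 0.306916 = 0.366303 (base)
P(M+8) = C(4,4) × 0.446^0 × 0.554^4 = 1 × 1.0000 × 0.09419743 = 0.094197
Relative intensity = 0.094197 / 0.366303 × 100 = 25.72

25.72%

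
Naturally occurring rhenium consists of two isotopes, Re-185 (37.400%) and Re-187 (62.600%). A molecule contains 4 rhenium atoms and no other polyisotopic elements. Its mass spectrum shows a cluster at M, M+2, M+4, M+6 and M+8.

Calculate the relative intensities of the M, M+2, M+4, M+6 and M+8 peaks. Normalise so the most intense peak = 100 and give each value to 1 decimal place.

5.3 : 35.7 : 89.6 : 100.0 : 41.8

Expanding (0.37400 + 0.62600)^4:
P(M) = 0.37400^4 = 0.019565
P(M+2) = 4 × 0.37400^3 × 0.62600^1 = 0.130993
P(M+4) = 6 × 0.37400^2 × 0.62600^2 = 0.328884
P(M+6) = 4 × 0.37400^1 × 0.62600^3 = 0.366990
P(M+8) = 0.62600^4 = 0.153567
The M+6 peak is largest (0.366990); scaling to 100 gives 5.3 : 35.7 : 89.6 : 100.0 : 41.8.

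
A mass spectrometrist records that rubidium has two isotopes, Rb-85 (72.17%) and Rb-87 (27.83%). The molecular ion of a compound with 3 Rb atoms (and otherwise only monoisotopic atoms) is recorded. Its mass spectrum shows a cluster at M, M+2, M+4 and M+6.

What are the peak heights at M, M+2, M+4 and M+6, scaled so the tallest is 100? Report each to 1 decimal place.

86.4 : 100.0 : 38.6 : 5.0

Each Rb atom is independently Rb-85 (p = 0.7217) or Rb-87 (q = 0.2783); the cluster is the binomial expansion (p + q)^3.
P(M) = 0.7217^3 = 0.375898
P(M+2) = 3 × 0.7217^2 × 0.2783^1 = 0.434858
P(M+4) = 3 × 0.7217^1 × 0.2783^2 = 0.167689
P(M+6) = 0.2783^3 = 0.021555
The M+2 peak is largest (0.434858); scaling to 100 gives 86.4 : 100.0 : 38.6 : 5.0.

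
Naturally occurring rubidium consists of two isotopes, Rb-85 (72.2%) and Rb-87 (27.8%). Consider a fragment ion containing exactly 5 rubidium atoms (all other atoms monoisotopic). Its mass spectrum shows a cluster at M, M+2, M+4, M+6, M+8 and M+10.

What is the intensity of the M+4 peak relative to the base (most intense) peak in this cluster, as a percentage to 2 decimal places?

77.01%

Binomial terms of (0.722 + 0.278)^5: M 0.1962, M+2 0.3777, M+4 0.2909, M+6 0.1120, M+8 0.0216, M+10 0.0017 → M+2 is the base peak.
P(M+2) = C(5,1) × 0.722^4 × 0.278^1 = 5 × 0.27173701 × 0.2780 = 0.377714 (base)
P(M+4) = C(5,2) × 0.722^3 × 0.278^2 = 10 × 0.37636705 × 0.077284 = 0.290872
Relative intensity = 0.290872 / 0.377714 × 100 = 77.01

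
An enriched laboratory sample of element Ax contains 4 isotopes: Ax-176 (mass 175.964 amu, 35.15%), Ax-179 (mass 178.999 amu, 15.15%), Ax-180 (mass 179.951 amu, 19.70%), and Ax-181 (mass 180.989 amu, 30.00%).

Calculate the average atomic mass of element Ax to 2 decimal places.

178.72 amu

Average mass = Σ (abundance × isotope mass) = 0.3515 × 175.964 + 0.1515 × 178.999 + 0.1970 × 179.951 + 0.3000 × 180.989
= 61.8513 + 27.1183 + 35.4503 + 54.2967 = 178.7166 amu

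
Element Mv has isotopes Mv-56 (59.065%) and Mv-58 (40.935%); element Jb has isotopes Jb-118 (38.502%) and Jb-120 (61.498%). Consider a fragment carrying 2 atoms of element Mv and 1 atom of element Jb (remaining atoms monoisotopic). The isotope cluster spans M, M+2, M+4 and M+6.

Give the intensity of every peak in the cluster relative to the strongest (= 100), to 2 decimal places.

Element Mv pattern (n=2): 0.34886742 : 0.48356516 : 0.16756742
Element Jb pattern (n=1): 0.38502 : 0.61498
Convolve the two distributions (both contribute in 2-u steps):
  M: 0.34886742×0.38502 = 0.134321
  M+2: 0.34886742×0.61498 + 0.48356516×0.38502 = 0.400729
  M+4: 0.48356516×0.61498 + 0.16756742×0.38502 = 0.361900
  M+6: 0.16756742×0.61498 = 0.103051
Scale to base peak (0.400729) = 100: 33.52 : 100.00 : 90.31 : 25.72

33.52 : 100.00 : 90.31 : 25.72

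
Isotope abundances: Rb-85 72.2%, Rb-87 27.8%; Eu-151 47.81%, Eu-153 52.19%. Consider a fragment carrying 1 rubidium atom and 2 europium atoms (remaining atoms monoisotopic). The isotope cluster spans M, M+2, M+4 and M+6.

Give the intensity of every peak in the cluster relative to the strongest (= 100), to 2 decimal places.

38.94 : 100.00 : 79.13 : 17.87

Rubidium pattern (n=1): 0.7220 : 0.2780
Europium pattern (n=2): 0.22857961 : 0.49904078 : 0.27237961
Convolve the two distributions (both contribute in 2-u steps):
  M: 0.7220×0.22857961 = 0.165034
  M+2: 0.7220×0.49904078 + 0.2780×0.22857961 = 0.423853
  M+4: 0.7220×0.27237961 + 0.2780×0.49904078 = 0.335391
  M+6: 0.2780×0.27237961 = 0.075722
Scale to base peak (0.423853) = 100: 38.94 : 100.00 : 79.13 : 17.87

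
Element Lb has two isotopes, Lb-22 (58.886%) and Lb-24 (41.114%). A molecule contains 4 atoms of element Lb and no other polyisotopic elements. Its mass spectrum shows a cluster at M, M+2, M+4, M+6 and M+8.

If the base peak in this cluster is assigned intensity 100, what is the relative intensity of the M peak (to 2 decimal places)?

34.19

(0.58886 + 0.41114)^4 gives M 0.1202, M+2 0.3358, M+4 0.3517, M+6 0.1637, M+8 0.0286; the largest is M+4.
P(M+4) = C(4,2) × 0.58886^2 × 0.41114^2 = 6 × 0.3467561 × 0.1690361 = 0.351686 (base)
P(M) = C(4,0) × 0.58886^4 × 0.41114^0 = 1 × 0.12023979 × 1.0000 = 0.120240
Relative intensity = 0.120240 / 0.351686 × 100 = 34.19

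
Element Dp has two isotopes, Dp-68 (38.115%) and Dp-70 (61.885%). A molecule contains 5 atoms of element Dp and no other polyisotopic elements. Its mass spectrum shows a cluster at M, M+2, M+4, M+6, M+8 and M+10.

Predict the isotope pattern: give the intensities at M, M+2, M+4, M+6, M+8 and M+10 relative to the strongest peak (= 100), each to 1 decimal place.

Each Dp atom is independently Dp-68 (p = 0.38115) or Dp-70 (q = 0.61885); the cluster is the binomial expansion (p + q)^5.
P(M) = 0.38115^5 = 0.008044
P(M+2) = 5 × 0.38115^4 × 0.61885^1 = 0.065304
P(M+4) = 10 × 0.38115^3 × 0.61885^2 = 0.212060
P(M+6) = 10 × 0.38115^2 × 0.61885^3 = 0.344309
P(M+8) = 5 × 0.38115^1 × 0.61885^4 = 0.279517
P(M+10) = 0.61885^5 = 0.090767
The M+6 peak is largest (0.344309); scaling to 100 gives 2.3 : 19.0 : 61.6 : 100.0 : 81.2 : 26.4.

2.3 : 19.0 : 61.6 : 100.0 : 81.2 : 26.4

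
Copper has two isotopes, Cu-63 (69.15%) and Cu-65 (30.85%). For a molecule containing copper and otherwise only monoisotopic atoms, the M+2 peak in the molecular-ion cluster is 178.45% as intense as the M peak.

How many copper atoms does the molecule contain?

4

The M+2/M ratio from n Cu atoms is n · q/p = n · 0.3085/0.6915.
n = 1.7845 × 0.6915/0.3085 = 4.00 ≈ 4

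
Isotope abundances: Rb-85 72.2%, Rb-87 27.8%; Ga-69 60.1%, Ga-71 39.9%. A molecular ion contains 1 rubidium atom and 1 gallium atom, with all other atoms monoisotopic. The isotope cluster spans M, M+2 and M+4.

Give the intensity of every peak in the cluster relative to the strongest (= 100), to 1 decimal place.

Rubidium pattern (n=1): 0.7220 : 0.2780
Gallium pattern (n=1): 0.6010 : 0.3990
Convolve the two distributions (both contribute in 2-u steps):
  M: 0.7220×0.6010 = 0.433922
  M+2: 0.7220×0.3990 + 0.2780×0.6010 = 0.455156
  M+4: 0.2780×0.3990 = 0.110922
Scale to base peak (0.455156) = 100: 95.3 : 100.0 : 24.4

95.3 : 100.0 : 24.4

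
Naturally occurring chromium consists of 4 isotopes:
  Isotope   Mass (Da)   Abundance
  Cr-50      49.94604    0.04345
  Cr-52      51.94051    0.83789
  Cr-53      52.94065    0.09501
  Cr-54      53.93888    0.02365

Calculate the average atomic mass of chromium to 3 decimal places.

The abundance-weighted mean is 0.04345 × 49.94604 + 0.83789 × 51.94051 + 0.09501 × 52.94065 + 0.02365 × 53.93888
= 2.170155 + 43.520434 + 5.029891 + 1.275655 = 51.996135 Da

51.996 Da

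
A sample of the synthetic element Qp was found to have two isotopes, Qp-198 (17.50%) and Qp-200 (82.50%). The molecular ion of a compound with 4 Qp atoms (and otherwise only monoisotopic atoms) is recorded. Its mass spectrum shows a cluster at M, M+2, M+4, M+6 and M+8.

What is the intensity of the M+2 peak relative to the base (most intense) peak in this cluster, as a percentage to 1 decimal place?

Binomial terms of (0.1750 + 0.8250)^4: M 0.0009, M+2 0.0177, M+4 0.1251, M+6 0.3931, M+8 0.4633 → M+8 is the base peak.
P(M+8) = C(4,4) × 0.1750^0 × 0.8250^4 = 1 × 1.0000 × 0.46325039 = 0.463250 (base)
P(M+2) = C(4,1) × 0.1750^3 × 0.8250^1 = 4 × 0.00535937 × 0.8250 = 0.017686
Relative intensity = 0.017686 / 0.463250 × 100 = 3.8

3.8%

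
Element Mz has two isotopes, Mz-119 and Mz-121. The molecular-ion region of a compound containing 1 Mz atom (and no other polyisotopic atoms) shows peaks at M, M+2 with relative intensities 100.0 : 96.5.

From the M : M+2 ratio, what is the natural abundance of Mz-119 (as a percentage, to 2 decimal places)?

50.89%

If p is the fraction of Mz that is Mz-119, then I(M+2)/I(M) = [C(1,1)·p^0·(1−p)] / p^1 = 1·(1−p)/p = 96.5/100.0 = 0.9650
(1−p)/p = 0.9650/1 = 0.9650  ⇒  p = 1/(1 + 0.9650) = 0.5089
Mz-119: 50.89%, Mz-121: 49.11%.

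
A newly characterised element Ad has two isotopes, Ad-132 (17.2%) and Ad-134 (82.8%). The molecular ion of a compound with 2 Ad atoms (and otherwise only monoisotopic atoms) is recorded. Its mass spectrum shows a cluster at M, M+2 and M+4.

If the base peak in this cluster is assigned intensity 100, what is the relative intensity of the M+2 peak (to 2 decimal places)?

41.55

Binomial terms of (0.172 + 0.828)^2: M 0.0296, M+2 0.2848, M+4 0.6856 → M+4 is the base peak.
P(M+4) = C(2,2) × 0.172^0 × 0.828^2 = 1 × 1.0000 × 0.685584 = 0.685584 (base)
P(M+2) = C(2,1) × 0.172^1 × 0.828^1 = 2 × 0.1720 × 0.8280 = 0.284832
Relative intensity = 0.284832 / 0.685584 × 100 = 41.55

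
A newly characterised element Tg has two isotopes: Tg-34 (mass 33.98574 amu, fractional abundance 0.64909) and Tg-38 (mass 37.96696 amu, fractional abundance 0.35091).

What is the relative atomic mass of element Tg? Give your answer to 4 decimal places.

35.3828 amu

Weight each isotope mass by its fractional abundance: 0.64909 × 33.98574 + 0.35091 × 37.96696
= 22.059804 + 13.322986 = 35.382790 amu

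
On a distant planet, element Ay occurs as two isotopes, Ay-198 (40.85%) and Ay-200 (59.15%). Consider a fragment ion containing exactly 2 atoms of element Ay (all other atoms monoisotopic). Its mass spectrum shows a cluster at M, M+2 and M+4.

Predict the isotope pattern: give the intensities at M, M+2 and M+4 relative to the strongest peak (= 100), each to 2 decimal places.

Expanding (0.4085 + 0.5915)^2:
P(M) = 0.4085^2 = 0.166872
P(M+2) = 2 × 0.4085^1 × 0.5915^1 = 0.483255
P(M+4) = 0.5915^2 = 0.349872
The M+2 peak is largest (0.483255); scaling to 100 gives 34.53 : 100.00 : 72.40.

34.53 : 100.00 : 72.40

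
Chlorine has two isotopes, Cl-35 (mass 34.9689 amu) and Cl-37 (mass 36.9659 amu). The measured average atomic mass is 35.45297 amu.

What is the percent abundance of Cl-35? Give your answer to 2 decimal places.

75.76%

With x = fraction of Cl-35 (so Cl-37 is 1 − x):
34.9689·x + 36.9659·(1 − x) = 35.45297
(34.9689 − 36.9659)·x = 35.45297 − 36.9659
x = -1.51293 / -1.9970 = 0.75760 → 75.76% Cl-35, 24.24% Cl-37.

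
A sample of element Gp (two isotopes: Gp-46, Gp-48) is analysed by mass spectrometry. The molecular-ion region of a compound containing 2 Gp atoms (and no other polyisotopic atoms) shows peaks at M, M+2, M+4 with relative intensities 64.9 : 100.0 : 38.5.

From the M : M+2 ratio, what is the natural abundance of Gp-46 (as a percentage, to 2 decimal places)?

56.48%

Write p for the Gp-46 fraction. I(M+2)/I(M) = [C(2,1)·p^1·(1−p)] / p^2 = 2·(1−p)/p = 100.0/64.9 = 1.5408
(1−p)/p = 1.5408/2 = 0.7704  ⇒  p = 1/(1 + 0.7704) = 0.5648
Gp-46: 56.48%, Gp-48: 43.52%.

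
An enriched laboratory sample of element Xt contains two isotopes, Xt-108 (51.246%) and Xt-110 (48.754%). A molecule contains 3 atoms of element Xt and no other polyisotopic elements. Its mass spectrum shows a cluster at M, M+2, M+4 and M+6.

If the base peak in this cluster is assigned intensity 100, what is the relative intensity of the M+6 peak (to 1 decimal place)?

30.2

Term probabilities: M 0.1346, M+2 0.3841, M+4 0.3654, M+6 0.1159. Base peak = M+2.
P(M+2) = C(3,1) × 0.51246^2 × 0.48754^1 = 3 × 0.26261525 × 0.48754 = 0.384106 (base)
P(M+6) = C(3,3) × 0.51246^0 × 0.48754^3 = 1 × 1.0000 × 0.11588594 = 0.115886
Relative intensity = 0.115886 / 0.384106 × 100 = 30.2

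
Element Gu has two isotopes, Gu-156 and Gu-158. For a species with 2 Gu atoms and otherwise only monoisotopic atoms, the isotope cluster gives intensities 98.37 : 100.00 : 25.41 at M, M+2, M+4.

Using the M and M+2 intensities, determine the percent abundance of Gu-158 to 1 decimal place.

Let p = fractional abundance of Gu-156. I(M+2)/I(M) = [C(2,1)·p^1·(1−p)] / p^2 = 2·(1−p)/p = 100.00/98.37 = 1.0166
(1−p)/p = 1.0166/2 = 0.5083  ⇒  p = 1/(1 + 0.5083) = 0.6630
Gu-156: 66.3%, Gu-158: 33.7%.

33.7%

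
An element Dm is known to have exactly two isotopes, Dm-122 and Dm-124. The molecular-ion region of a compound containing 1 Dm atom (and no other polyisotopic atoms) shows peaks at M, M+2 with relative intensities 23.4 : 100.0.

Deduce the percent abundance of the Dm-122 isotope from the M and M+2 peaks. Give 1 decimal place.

19.0%

Write p for the Dm-122 fraction. I(M+2)/I(M) = [C(1,1)·p^0·(1−p)] / p^1 = 1·(1−p)/p = 100.0/23.4 = 4.2735
(1−p)/p = 4.2735/1 = 4.2735  ⇒  p = 1/(1 + 4.2735) = 0.1896
Dm-122: 19.0%, Dm-124: 81.0%.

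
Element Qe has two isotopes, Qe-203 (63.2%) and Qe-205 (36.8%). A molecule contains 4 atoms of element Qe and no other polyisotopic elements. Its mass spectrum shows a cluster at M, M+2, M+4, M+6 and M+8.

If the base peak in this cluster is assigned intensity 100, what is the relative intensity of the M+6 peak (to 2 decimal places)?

33.90

Binomial terms of (0.632 + 0.368)^4: M 0.1595, M+2 0.3716, M+4 0.3245, M+6 0.1260, M+8 0.0183 → M+2 is the base peak.
P(M+2) = C(4,1) × 0.632^3 × 0.368^1 = 4 × 0.25243597 × 0.3680 = 0.371586 (base)
P(M+6) = C(4,3) × 0.632^1 × 0.368^3 = 4 × 0.6320 × 0.04983603 = 0.125985
Relative intensity = 0.125985 / 0.371586 × 100 = 33.90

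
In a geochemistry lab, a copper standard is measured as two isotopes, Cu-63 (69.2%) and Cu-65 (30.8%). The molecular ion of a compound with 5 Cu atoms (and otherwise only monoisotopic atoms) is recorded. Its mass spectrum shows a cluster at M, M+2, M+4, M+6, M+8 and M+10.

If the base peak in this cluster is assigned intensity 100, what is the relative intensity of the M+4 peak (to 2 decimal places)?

Term probabilities: M 0.1587, M+2 0.3531, M+4 0.3144, M+6 0.1399, M+8 0.0311, M+10 0.0028. Base peak = M+2.
P(M+2) = C(5,1) × 0.692^4 × 0.308^1 = 5 × 0.22931073 × 0.3080 = 0.353139 (base)
P(M+4) = C(5,2) × 0.692^3 × 0.308^2 = 10 × 0.33137389 × 0.094864 = 0.314355
Relative intensity = 0.314355 / 0.353139 × 100 = 89.02

89.02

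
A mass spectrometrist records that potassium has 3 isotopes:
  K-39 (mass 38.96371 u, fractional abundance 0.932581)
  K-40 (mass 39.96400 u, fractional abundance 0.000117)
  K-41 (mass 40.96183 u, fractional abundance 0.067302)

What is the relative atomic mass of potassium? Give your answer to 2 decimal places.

39.10 u

Ar = Σ fᵢ·mᵢ = 0.932581 × 38.96371 + 0.000117 × 39.96400 + 0.067302 × 40.96183
= 36.336816 + 0.004676 + 2.756813 = 39.098305 u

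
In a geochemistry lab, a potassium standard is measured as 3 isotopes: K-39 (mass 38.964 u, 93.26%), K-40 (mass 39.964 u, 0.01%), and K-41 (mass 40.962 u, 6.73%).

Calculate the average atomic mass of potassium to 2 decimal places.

Weight each isotope mass by its fractional abundance: 0.9326 × 38.964 + 0.0001 × 39.964 + 0.0673 × 40.962
= 36.3378 + 0.0040 + 2.7567 = 39.0985 u

39.10 u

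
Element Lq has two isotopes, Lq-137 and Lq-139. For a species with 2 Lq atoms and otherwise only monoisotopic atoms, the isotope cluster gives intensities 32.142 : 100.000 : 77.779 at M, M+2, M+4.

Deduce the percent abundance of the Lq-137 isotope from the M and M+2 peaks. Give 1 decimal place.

39.1%

If p is the fraction of Lq that is Lq-137, then I(M+2)/I(M) = [C(2,1)·p^1·(1−p)] / p^2 = 2·(1−p)/p = 100.000/32.142 = 3.1112
(1−p)/p = 3.1112/2 = 1.5556  ⇒  p = 1/(1 + 1.5556) = 0.3913
Lq-137: 39.1%, Lq-139: 60.9%.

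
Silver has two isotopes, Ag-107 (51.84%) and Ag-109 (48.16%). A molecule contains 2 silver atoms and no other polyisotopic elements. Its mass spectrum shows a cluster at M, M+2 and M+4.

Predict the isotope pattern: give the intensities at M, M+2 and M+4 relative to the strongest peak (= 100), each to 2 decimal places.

53.82 : 100.00 : 46.45

Expanding (0.5184 + 0.4816)^2:
P(M) = 0.5184^2 = 0.268739
P(M+2) = 2 × 0.5184^1 × 0.4816^1 = 0.499323
P(M+4) = 0.4816^2 = 0.231939
The M+2 peak is largest (0.499323); scaling to 100 gives 53.82 : 100.00 : 46.45.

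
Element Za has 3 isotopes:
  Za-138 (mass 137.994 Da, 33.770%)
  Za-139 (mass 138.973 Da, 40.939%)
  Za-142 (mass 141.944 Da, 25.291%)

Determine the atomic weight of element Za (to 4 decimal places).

139.3938 Da

The abundance-weighted mean is 0.33770 × 137.994 + 0.40939 × 138.973 + 0.25291 × 141.944
= 46.60057 + 56.89416 + 35.89906 = 139.39379 Da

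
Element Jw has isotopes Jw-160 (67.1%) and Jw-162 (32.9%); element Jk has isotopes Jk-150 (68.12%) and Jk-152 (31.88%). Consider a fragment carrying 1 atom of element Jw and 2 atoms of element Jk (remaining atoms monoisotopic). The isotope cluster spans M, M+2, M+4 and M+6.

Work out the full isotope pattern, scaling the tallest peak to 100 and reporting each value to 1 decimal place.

Element Jw pattern (n=1): 0.6710 : 0.3290
Element Jk pattern (n=2): 0.46403344 : 0.43433312 : 0.10163344
Convolve the two distributions (both contribute in 2-u steps):
  M: 0.6710×0.46403344 = 0.311366
  M+2: 0.6710×0.43433312 + 0.3290×0.46403344 = 0.444105
  M+4: 0.6710×0.10163344 + 0.3290×0.43433312 = 0.211092
  M+6: 0.3290×0.10163344 = 0.033437
Scale to base peak (0.444105) = 100: 70.1 : 100.0 : 47.5 : 7.5

70.1 : 100.0 : 47.5 : 7.5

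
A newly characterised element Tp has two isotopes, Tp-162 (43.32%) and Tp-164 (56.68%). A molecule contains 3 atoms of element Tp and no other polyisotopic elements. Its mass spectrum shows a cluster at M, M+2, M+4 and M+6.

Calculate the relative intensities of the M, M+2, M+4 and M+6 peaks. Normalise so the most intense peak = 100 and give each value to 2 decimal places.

Expanding (0.4332 + 0.5668)^3:
P(M) = 0.4332^3 = 0.081295
P(M+2) = 3 × 0.4332^2 × 0.5668^1 = 0.319101
P(M+4) = 3 × 0.4332^1 × 0.5668^2 = 0.417512
P(M+6) = 0.5668^3 = 0.182091
The M+4 peak is largest (0.417512); scaling to 100 gives 19.47 : 76.43 : 100.00 : 43.61.

19.47 : 76.43 : 100.00 : 43.61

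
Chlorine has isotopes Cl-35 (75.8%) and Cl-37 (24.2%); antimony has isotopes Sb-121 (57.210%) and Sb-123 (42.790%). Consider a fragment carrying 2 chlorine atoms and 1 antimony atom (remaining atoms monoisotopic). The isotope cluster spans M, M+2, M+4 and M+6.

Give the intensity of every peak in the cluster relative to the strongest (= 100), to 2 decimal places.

Chlorine pattern (n=2): 0.574564 : 0.366872 : 0.058564
Antimony pattern (n=1): 0.5721 : 0.4279
Convolve the two distributions (both contribute in 2-u steps):
  M: 0.574564×0.5721 = 0.328708
  M+2: 0.574564×0.4279 + 0.366872×0.5721 = 0.455743
  M+4: 0.366872×0.4279 + 0.058564×0.5721 = 0.190489
  M+6: 0.058564×0.4279 = 0.025060
Scale to base peak (0.455743) = 100: 72.13 : 100.00 : 41.80 : 5.50

72.13 : 100.00 : 41.80 : 5.50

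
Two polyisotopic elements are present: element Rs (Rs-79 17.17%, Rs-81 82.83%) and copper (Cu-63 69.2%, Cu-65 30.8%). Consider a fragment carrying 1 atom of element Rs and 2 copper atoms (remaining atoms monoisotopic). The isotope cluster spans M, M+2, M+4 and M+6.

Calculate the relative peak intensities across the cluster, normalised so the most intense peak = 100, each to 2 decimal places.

17.50 : 100.00 : 78.62 : 16.72

Element Rs pattern (n=1): 0.1717 : 0.8283
Copper pattern (n=2): 0.478864 : 0.426272 : 0.094864
Convolve the two distributions (both contribute in 2-u steps):
  M: 0.1717×0.478864 = 0.082221
  M+2: 0.1717×0.426272 + 0.8283×0.478864 = 0.469834
  M+4: 0.1717×0.094864 + 0.8283×0.426272 = 0.369369
  M+6: 0.8283×0.094864 = 0.078576
Scale to base peak (0.469834) = 100: 17.50 : 100.00 : 78.62 : 16.72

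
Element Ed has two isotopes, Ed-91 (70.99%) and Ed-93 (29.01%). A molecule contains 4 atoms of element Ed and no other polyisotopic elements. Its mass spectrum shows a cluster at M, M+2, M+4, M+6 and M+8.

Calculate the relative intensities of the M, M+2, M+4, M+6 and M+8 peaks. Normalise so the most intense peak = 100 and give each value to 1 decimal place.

Expanding (0.7099 + 0.2901)^4:
P(M) = 0.7099^4 = 0.253974
P(M+2) = 4 × 0.7099^3 × 0.2901^1 = 0.415144
P(M+4) = 6 × 0.7099^2 × 0.2901^2 = 0.254473
P(M+6) = 4 × 0.7099^1 × 0.2901^3 = 0.069327
P(M+8) = 0.2901^4 = 0.007083
The M+2 peak is largest (0.415144); scaling to 100 gives 61.2 : 100.0 : 61.3 : 16.7 : 1.7.

61.2 : 100.0 : 61.3 : 16.7 : 1.7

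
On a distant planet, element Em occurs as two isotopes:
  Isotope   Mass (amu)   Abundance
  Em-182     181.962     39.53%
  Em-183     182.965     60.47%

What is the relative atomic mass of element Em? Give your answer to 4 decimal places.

Weight each isotope mass by its fractional abundance: 0.3953 × 181.962 + 0.6047 × 182.965
= 71.92958 + 110.63894 = 182.56852 amu

182.5685 amu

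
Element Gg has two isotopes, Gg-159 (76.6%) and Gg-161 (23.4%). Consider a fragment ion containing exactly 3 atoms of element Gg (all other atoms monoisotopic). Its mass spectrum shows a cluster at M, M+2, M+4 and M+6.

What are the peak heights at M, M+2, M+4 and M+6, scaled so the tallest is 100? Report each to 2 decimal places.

100.00 : 91.64 : 28.00 : 2.85

Expanding (0.766 + 0.234)^3:
P(M) = 0.766^3 = 0.449455
P(M+2) = 3 × 0.766^2 × 0.234^1 = 0.411903
P(M+4) = 3 × 0.766^1 × 0.234^2 = 0.125829
P(M+6) = 0.234^3 = 0.012813
The M peak is largest (0.449455); scaling to 100 gives 100.00 : 91.64 : 28.00 : 2.85.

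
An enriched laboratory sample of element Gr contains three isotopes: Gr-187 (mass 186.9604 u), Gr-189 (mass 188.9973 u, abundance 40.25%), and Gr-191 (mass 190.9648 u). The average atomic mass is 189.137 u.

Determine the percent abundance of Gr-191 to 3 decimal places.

The remaining 59.75% is split between Gr-187 (fraction x) and Gr-191 (fraction 0.5975 − x).
Substituting: 186.9604x + 190.9648(0.5975 − x) = 113.06558675
(186.9604 − 190.9648)x = -1.03588125  ⇒  x = 0.25869, y = 0.33881
Gr-187: 25.869%, Gr-191: 33.881%.

33.881%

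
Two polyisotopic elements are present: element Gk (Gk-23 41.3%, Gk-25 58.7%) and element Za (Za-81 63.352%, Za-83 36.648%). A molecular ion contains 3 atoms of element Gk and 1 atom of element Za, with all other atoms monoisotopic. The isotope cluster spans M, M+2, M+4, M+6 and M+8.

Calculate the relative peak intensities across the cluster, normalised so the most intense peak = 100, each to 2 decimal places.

Element Gk pattern (n=3): 0.070445 : 0.30037201 : 0.42692099 : 0.202262
Element Za pattern (n=1): 0.63352 : 0.36648
Convolve the two distributions (both contribute in 2-u steps):
  M: 0.070445×0.63352 = 0.044628
  M+2: 0.070445×0.36648 + 0.30037201×0.63352 = 0.216108
  M+4: 0.30037201×0.36648 + 0.42692099×0.63352 = 0.380543
  M+6: 0.42692099×0.36648 + 0.202262×0.63352 = 0.284595
  M+8: 0.202262×0.36648 = 0.074125
Scale to base peak (0.380543) = 100: 11.73 : 56.79 : 100.00 : 74.79 : 19.48

11.73 : 56.79 : 100.00 : 74.79 : 19.48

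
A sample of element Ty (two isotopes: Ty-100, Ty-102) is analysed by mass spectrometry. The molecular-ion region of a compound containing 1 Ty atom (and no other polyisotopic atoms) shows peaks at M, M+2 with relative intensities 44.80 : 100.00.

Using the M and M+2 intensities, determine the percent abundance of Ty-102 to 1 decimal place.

If p is the fraction of Ty that is Ty-100, then I(M+2)/I(M) = [C(1,1)·p^0·(1−p)] / p^1 = 1·(1−p)/p = 100.00/44.80 = 2.2321
(1−p)/p = 2.2321/1 = 2.2321  ⇒  p = 1/(1 + 2.2321) = 0.3094
Ty-100: 30.9%, Ty-102: 69.1%.

69.1%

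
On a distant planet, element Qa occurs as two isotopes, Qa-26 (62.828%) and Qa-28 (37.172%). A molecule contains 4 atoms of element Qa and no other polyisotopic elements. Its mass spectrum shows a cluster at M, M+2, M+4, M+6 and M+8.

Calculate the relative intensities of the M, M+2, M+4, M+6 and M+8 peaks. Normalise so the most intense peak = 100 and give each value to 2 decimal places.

The 4 Qa atoms are independent, so intensities follow the terms of (0.62828 + 0.37172)^4.
P(M) = 0.62828^4 = 0.155816
P(M+2) = 4 × 0.62828^3 × 0.37172^1 = 0.368753
P(M+4) = 6 × 0.62828^2 × 0.37172^2 = 0.327257
P(M+6) = 4 × 0.62828^1 × 0.37172^3 = 0.129081
P(M+8) = 0.37172^4 = 0.019093
The M+2 peak is largest (0.368753); scaling to 100 gives 42.25 : 100.00 : 88.75 : 35.00 : 5.18.

42.25 : 100.00 : 88.75 : 35.00 : 5.18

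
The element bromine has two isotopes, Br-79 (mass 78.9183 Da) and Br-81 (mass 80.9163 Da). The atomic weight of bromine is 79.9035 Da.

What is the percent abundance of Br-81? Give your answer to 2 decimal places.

With x = fraction of Br-79 (so Br-81 is 1 − x):
78.9183·x + 80.9163·(1 − x) = 79.9035
(78.9183 − 80.9163)·x = 79.9035 − 80.9163
x = -1.0128 / -1.9980 = 0.50691 → 50.69% Br-79, 49.31% Br-81.

49.31%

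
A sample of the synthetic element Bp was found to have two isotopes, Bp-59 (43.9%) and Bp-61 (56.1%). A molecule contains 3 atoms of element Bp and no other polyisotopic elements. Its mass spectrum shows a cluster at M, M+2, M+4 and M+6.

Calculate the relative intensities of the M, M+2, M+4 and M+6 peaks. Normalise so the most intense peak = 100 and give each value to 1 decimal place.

Each Bp atom is independently Bp-59 (p = 0.439) or Bp-61 (q = 0.561); the cluster is the binomial expansion (p + q)^3.
P(M) = 0.439^3 = 0.084605
P(M+2) = 3 × 0.439^2 × 0.561^1 = 0.324349
P(M+4) = 3 × 0.439^1 × 0.561^2 = 0.414488
P(M+6) = 0.561^3 = 0.176558
The M+4 peak is largest (0.414488); scaling to 100 gives 20.4 : 78.3 : 100.0 : 42.6.

20.4 : 78.3 : 100.0 : 42.6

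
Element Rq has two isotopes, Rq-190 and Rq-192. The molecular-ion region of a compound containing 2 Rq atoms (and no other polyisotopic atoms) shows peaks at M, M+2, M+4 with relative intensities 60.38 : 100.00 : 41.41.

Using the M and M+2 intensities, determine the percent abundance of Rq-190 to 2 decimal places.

Write p for the Rq-190 fraction. I(M+2)/I(M) = [C(2,1)·p^1·(1−p)] / p^2 = 2·(1−p)/p = 100.00/60.38 = 1.6562
(1−p)/p = 1.6562/2 = 0.8281  ⇒  p = 1/(1 + 0.8281) = 0.5470
Rq-190: 54.70%, Rq-192: 45.30%.

54.70%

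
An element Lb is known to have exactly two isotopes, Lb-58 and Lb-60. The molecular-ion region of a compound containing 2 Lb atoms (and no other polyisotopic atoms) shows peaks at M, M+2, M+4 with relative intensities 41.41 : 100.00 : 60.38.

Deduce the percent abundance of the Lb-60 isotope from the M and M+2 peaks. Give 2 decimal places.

54.70%

If p is the fraction of Lb that is Lb-58, then I(M+2)/I(M) = [C(2,1)·p^1·(1−p)] / p^2 = 2·(1−p)/p = 100.00/41.41 = 2.4149
(1−p)/p = 2.4149/2 = 1.2074  ⇒  p = 1/(1 + 1.2074) = 0.4530
Lb-58: 45.30%, Lb-60: 54.70%.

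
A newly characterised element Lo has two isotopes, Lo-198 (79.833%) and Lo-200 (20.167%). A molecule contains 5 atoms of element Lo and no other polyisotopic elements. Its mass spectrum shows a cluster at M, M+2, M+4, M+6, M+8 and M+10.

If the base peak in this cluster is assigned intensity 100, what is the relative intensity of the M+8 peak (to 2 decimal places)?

1.61

Binomial terms of (0.79833 + 0.20167)^5: M 0.3243, M+2 0.4096, M+4 0.2069, M+6 0.0523, M+8 0.0066, M+10 0.0003 → M+2 is the base peak.
P(M+2) = C(5,1) × 0.79833^4 × 0.20167^1 = 5 × 0.40619053 × 0.20167 = 0.409582 (base)
P(M+8) = C(5,4) × 0.79833^1 × 0.20167^4 = 5 × 0.79833 × 0.00165411 = 0.006603
Relative intensity = 0.006603 / 0.409582 × 100 = 1.61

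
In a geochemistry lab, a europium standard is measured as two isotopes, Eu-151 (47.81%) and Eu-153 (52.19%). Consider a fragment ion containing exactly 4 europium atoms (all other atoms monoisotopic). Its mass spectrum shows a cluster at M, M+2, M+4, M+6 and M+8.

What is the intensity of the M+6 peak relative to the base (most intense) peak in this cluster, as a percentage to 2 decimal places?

72.77%

Binomial terms of (0.4781 + 0.5219)^4: M 0.0522, M+2 0.2281, M+4 0.3736, M+6 0.2719, M+8 0.0742 → M+4 is the base peak.
P(M+4) = C(4,2) × 0.4781^2 × 0.5219^2 = 6 × 0.22857961 × 0.27237961 = 0.373563 (base)
P(M+6) = C(4,3) × 0.4781^1 × 0.5219^3 = 4 × 0.4781 × 0.14215492 = 0.271857
Relative intensity = 0.271857 / 0.373563 × 100 = 72.77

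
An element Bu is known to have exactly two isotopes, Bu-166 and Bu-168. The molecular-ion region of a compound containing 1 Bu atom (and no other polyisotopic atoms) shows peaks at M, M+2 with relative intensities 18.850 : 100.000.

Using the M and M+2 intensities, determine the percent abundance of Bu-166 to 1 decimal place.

If p is the fraction of Bu that is Bu-166, then I(M+2)/I(M) = [C(1,1)·p^0·(1−p)] / p^1 = 1·(1−p)/p = 100.000/18.850 = 5.3050
(1−p)/p = 5.3050/1 = 5.3050  ⇒  p = 1/(1 + 5.3050) = 0.1586
Bu-166: 15.9%, Bu-168: 84.1%.

15.9%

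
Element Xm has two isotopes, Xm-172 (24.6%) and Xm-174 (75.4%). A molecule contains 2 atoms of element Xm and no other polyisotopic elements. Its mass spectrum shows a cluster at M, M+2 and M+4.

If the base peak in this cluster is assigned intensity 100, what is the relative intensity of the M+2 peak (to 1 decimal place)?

65.3

(0.246 + 0.754)^2 gives M 0.0605, M+2 0.3710, M+4 0.5685; the largest is M+4.
P(M+4) = C(2,2) × 0.246^0 × 0.754^2 = 1 × 1.0000 × 0.568516 = 0.568516 (base)
P(M+2) = C(2,1) × 0.246^1 × 0.754^1 = 2 × 0.2460 × 0.7540 = 0.370968
Relative intensity = 0.370968 / 0.568516 × 100 = 65.3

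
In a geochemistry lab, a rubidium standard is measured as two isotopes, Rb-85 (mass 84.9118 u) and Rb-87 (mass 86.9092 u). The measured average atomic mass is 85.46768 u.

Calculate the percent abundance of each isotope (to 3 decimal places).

Rb-85: 72.170%, Rb-87: 27.830%

Writing the weighted mean with unknown fraction x of Rb-85:
84.9118·x + 86.9092·(1 − x) = 85.46768
(84.9118 − 86.9092)·x = 85.46768 − 86.9092
x = -1.44152 / -1.9974 = 0.72170 → 72.170% Rb-85, 27.830% Rb-87.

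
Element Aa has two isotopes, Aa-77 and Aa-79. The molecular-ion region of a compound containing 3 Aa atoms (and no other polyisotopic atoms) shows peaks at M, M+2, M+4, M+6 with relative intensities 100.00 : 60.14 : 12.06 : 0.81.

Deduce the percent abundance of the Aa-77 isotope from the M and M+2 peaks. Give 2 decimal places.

83.30%

Write p for the Aa-77 fraction. I(M+2)/I(M) = [C(3,1)·p^2·(1−p)] / p^3 = 3·(1−p)/p = 60.14/100.00 = 0.6014
(1−p)/p = 0.6014/3 = 0.2005  ⇒  p = 1/(1 + 0.2005) = 0.8330
Aa-77: 83.30%, Aa-79: 16.70%.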